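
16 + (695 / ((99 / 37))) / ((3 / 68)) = 1753372 / 297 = 5903.61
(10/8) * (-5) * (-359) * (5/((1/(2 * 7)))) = 314125/2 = 157062.50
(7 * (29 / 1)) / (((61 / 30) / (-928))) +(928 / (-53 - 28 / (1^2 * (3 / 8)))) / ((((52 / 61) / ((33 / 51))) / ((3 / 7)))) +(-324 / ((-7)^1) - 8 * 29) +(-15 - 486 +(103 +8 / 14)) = -3369692991734 / 36142561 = -93233.38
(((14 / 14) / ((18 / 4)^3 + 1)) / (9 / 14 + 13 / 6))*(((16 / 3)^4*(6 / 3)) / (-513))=-7340032 / 602283033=-0.01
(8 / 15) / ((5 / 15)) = 8 / 5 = 1.60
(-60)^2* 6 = 21600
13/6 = 2.17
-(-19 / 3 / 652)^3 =6859 / 7483530816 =0.00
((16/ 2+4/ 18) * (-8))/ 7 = -9.40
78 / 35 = 2.23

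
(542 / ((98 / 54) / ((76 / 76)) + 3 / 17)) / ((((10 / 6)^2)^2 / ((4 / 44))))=10075509 / 3141875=3.21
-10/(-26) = 5/13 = 0.38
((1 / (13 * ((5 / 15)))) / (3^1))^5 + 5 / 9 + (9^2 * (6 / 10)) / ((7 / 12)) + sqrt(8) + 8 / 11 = 2 * sqrt(2) + 108836749262 / 1286530245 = 87.43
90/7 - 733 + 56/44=-55353/77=-718.87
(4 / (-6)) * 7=-14 / 3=-4.67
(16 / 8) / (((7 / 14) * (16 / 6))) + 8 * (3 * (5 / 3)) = 83 / 2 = 41.50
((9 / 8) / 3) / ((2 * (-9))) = -1 / 48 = -0.02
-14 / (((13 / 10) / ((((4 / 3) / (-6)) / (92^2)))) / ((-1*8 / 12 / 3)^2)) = 70 / 5013333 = 0.00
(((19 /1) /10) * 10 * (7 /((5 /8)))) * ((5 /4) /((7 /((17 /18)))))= 323 /9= 35.89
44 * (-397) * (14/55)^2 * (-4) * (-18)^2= 403377408/275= 1466826.94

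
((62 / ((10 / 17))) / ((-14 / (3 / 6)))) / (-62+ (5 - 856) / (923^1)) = 0.06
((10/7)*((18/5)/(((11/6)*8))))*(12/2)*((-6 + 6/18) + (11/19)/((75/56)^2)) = -10280322/914375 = -11.24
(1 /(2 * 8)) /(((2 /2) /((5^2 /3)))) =25 /48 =0.52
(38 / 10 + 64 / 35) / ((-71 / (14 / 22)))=-197 / 3905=-0.05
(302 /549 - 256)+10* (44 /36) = -133532 /549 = -243.23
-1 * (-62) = 62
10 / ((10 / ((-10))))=-10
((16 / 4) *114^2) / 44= 12996 / 11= 1181.45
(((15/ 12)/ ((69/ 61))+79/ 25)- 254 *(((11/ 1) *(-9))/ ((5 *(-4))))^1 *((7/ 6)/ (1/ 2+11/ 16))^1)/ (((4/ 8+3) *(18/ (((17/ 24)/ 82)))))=-2743478513/ 16254302400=-0.17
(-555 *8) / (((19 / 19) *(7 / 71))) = -315240 / 7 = -45034.29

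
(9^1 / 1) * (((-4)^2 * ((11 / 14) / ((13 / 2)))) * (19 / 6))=5016 / 91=55.12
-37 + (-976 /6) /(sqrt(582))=-37- 244*sqrt(582) /873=-43.74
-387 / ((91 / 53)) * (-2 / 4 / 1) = 20511 / 182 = 112.70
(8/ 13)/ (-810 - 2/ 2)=-8/ 10543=-0.00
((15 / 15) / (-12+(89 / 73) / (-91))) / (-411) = 6643 / 32799855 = 0.00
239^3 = 13651919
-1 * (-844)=844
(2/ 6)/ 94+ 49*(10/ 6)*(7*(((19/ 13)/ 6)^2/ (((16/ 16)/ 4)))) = 58198331/ 428922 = 135.69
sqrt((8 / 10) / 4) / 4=sqrt(5) / 20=0.11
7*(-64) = -448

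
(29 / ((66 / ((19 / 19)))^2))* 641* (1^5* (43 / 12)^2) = 34371061 / 627264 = 54.80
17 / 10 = 1.70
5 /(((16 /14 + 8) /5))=175 /64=2.73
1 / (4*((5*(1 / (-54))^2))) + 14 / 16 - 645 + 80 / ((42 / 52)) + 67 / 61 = -398.18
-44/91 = -0.48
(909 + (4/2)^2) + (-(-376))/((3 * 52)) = 35701/39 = 915.41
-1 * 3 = -3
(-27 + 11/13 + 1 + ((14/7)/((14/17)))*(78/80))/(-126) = 27647/152880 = 0.18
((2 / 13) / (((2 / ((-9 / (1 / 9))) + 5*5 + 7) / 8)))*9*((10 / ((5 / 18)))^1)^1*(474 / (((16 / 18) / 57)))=6381543528 / 16835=379064.06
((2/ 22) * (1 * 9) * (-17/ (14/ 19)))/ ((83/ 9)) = -26163/ 12782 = -2.05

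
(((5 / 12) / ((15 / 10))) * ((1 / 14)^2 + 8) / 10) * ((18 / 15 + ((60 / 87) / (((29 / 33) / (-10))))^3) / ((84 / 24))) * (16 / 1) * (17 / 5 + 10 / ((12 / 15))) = -39746580674191206 / 5100609977575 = -7792.52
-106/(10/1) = -53/5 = -10.60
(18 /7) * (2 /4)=1.29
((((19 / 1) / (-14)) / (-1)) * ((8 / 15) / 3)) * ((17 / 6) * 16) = 10.94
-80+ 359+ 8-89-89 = 109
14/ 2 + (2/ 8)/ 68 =1905/ 272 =7.00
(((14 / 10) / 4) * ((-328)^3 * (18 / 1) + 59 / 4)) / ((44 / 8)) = -3556985159 / 88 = -40420285.90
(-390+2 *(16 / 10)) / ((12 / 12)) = -1934 / 5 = -386.80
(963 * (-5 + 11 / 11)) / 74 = -1926 / 37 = -52.05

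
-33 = -33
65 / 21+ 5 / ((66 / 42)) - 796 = -182426 / 231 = -789.72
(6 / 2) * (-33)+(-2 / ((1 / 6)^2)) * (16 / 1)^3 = -295011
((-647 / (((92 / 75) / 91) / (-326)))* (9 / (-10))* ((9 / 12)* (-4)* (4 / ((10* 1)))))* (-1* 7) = -5441471217 / 46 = -118292852.54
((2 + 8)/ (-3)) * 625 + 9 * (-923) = -31171/ 3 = -10390.33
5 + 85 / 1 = 90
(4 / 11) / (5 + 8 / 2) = 4 / 99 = 0.04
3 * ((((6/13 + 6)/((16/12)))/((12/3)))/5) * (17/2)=3213/520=6.18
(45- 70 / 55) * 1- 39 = 52 / 11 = 4.73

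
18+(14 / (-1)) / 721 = 1852 / 103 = 17.98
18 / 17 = 1.06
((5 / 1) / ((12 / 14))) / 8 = 35 / 48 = 0.73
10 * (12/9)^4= 2560/81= 31.60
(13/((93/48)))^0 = 1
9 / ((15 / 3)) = 9 / 5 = 1.80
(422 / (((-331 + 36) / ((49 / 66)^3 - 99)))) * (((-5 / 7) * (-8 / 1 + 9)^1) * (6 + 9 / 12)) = -5980680005 / 8795248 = -679.99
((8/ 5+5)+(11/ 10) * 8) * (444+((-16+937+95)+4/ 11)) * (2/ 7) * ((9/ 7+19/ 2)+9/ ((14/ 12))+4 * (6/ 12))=658624/ 5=131724.80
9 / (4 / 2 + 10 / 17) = 153 / 44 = 3.48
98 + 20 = 118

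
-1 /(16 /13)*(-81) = 1053 /16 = 65.81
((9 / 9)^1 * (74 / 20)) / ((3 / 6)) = 37 / 5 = 7.40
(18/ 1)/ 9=2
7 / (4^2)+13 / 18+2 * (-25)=-7033 / 144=-48.84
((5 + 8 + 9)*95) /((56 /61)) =63745 /28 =2276.61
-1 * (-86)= 86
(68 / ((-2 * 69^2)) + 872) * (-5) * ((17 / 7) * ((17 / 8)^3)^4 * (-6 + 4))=179544051.99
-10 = -10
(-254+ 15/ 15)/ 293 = -253/ 293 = -0.86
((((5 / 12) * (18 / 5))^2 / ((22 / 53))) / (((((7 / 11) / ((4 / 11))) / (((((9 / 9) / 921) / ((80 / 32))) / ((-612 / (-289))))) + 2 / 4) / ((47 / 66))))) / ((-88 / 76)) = -2413779 / 6178651072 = -0.00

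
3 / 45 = 1 / 15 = 0.07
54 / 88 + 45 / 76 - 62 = -12706 / 209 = -60.79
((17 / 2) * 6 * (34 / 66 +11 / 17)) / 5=652 / 55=11.85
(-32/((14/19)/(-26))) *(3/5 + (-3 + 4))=63232/35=1806.63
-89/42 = -2.12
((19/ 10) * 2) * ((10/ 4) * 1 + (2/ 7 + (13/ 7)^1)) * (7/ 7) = 247/ 14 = 17.64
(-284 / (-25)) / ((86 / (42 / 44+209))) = 327949 / 11825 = 27.73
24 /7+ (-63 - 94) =-1075 /7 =-153.57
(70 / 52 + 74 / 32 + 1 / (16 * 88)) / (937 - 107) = 807 / 183040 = 0.00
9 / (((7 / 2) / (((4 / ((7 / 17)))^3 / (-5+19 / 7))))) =-1031.30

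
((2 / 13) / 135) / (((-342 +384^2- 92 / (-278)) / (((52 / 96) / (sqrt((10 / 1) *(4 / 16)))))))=139 *sqrt(10) / 165636025200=0.00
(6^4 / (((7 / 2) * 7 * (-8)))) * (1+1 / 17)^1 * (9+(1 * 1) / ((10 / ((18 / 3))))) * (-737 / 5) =206312832 / 20825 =9906.98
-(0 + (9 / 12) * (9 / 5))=-27 / 20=-1.35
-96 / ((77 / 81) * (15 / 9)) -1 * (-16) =-17168 / 385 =-44.59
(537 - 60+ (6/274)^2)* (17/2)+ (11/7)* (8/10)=2664290381/656915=4055.76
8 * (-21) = -168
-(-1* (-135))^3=-2460375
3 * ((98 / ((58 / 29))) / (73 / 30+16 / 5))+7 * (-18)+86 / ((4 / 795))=5743497 / 338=16992.59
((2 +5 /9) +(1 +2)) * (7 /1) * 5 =1750 /9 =194.44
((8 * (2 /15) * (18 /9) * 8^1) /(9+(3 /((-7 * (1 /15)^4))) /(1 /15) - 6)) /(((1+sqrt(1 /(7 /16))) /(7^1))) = 10976 /38443005 - 6272 * sqrt(7) /38443005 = -0.00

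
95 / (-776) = -95 / 776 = -0.12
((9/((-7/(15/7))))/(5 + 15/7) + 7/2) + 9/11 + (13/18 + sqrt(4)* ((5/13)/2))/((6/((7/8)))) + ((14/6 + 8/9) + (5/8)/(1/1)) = 7.94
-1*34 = -34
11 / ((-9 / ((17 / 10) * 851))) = -159137 / 90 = -1768.19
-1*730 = -730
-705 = -705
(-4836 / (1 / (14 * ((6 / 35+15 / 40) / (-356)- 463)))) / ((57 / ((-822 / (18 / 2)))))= -2548097685523 / 50730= -50228615.92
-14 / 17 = -0.82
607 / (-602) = -607 / 602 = -1.01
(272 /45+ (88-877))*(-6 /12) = 35233 /90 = 391.48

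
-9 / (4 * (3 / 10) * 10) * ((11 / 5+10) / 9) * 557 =-33977 / 60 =-566.28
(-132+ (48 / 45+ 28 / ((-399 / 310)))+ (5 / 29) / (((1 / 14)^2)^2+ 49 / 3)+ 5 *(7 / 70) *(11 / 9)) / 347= -747105087367 / 1704821434290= -0.44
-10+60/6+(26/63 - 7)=-415/63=-6.59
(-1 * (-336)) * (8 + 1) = 3024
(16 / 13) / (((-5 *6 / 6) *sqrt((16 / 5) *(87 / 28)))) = -8 *sqrt(3045) / 5655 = -0.08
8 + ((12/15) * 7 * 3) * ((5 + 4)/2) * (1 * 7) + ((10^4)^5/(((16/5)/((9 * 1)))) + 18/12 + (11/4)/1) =281250000000000000541.45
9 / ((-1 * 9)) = -1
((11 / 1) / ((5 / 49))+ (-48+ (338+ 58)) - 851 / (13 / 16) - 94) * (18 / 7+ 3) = -133689 / 35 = -3819.69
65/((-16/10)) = -325/8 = -40.62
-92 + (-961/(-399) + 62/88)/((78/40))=-15474467/171171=-90.40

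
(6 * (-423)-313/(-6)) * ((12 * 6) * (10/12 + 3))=-686090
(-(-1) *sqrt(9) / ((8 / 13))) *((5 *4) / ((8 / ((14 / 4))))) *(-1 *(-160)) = 6825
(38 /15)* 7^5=638666 /15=42577.73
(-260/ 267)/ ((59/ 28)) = -7280/ 15753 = -0.46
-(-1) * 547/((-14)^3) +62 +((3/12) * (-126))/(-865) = 146774001/2373560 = 61.84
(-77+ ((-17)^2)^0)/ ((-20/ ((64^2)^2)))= 318767104/ 5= 63753420.80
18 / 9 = 2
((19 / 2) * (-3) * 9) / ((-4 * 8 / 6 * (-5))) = -1539 / 160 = -9.62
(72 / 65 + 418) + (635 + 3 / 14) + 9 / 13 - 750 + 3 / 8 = 85509 / 280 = 305.39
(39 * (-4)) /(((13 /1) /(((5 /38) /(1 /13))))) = -390 /19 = -20.53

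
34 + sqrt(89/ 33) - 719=-685 + sqrt(2937)/ 33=-683.36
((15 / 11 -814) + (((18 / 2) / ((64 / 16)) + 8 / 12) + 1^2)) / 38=-106751 / 5016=-21.28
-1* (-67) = 67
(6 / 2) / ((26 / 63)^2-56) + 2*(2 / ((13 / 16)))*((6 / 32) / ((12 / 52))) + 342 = 76657541 / 221588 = 345.95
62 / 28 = 31 / 14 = 2.21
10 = 10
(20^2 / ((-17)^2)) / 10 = 40 / 289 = 0.14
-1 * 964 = -964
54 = 54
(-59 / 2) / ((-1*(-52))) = -59 / 104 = -0.57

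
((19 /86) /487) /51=19 /2135982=0.00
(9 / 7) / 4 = 9 / 28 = 0.32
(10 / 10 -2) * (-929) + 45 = 974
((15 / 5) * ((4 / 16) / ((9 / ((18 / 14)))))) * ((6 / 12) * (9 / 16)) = 27 / 896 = 0.03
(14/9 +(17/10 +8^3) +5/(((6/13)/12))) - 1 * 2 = 57893/90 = 643.26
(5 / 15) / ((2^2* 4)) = 1 / 48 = 0.02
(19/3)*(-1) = -19/3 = -6.33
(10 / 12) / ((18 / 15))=25 / 36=0.69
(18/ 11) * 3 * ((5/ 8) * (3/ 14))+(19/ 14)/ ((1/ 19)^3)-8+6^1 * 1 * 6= 5751777/ 616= 9337.30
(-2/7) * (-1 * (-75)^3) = -843750/7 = -120535.71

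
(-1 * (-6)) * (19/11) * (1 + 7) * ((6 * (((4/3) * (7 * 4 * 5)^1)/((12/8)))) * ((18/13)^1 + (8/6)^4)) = 3259074560/11583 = 281367.05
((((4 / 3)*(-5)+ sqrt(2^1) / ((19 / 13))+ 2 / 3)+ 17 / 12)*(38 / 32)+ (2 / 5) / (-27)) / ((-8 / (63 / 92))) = 330071 / 706560 - 819*sqrt(2) / 11776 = 0.37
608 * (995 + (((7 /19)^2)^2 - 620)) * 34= 53173580288 /6859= 7752380.86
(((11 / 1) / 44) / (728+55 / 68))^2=289 / 2456094481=0.00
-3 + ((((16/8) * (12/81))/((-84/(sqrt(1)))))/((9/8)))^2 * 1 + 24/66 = -755174845/286446699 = -2.64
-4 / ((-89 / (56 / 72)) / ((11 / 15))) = 308 / 12015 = 0.03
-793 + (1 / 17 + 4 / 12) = -40423 / 51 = -792.61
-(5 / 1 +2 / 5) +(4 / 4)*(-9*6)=-297 / 5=-59.40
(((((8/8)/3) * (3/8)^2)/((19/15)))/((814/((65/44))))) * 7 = 0.00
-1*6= -6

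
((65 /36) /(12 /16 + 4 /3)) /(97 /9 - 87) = -39 /3430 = -0.01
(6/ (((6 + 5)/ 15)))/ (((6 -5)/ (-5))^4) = 56250/ 11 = 5113.64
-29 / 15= -1.93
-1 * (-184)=184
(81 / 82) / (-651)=-27 / 17794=-0.00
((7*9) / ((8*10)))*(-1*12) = -189 / 20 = -9.45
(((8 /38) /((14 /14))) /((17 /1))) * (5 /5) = 4 /323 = 0.01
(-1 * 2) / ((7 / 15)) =-30 / 7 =-4.29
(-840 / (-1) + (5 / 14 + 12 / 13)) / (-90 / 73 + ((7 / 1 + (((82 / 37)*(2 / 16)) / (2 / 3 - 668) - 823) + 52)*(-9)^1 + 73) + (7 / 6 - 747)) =54589684116 / 402436432589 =0.14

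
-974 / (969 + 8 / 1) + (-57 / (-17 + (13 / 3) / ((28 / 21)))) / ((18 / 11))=1.54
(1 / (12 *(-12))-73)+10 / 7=-72151 / 1008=-71.58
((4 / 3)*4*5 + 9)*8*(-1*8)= -6848 / 3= -2282.67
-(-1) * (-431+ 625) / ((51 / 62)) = 12028 / 51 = 235.84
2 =2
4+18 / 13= 70 / 13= 5.38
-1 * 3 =-3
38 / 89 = 0.43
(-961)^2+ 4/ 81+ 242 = 74824807/ 81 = 923763.05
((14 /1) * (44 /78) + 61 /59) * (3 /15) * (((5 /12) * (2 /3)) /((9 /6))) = 20551 /62127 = 0.33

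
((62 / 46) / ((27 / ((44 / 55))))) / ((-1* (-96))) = 31 / 74520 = 0.00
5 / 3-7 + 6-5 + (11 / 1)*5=152 / 3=50.67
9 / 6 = 3 / 2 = 1.50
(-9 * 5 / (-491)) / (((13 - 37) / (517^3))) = -2072826195 / 3928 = -527705.24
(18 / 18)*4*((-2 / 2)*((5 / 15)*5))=-20 / 3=-6.67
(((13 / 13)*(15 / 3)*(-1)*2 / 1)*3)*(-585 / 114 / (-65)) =-45 / 19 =-2.37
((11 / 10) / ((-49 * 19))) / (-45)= 11 / 418950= 0.00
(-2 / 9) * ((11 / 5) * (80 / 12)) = -88 / 27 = -3.26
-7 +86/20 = -27/10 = -2.70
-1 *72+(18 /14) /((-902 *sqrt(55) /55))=-72-9 *sqrt(55) /6314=-72.01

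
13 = 13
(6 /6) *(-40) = -40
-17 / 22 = -0.77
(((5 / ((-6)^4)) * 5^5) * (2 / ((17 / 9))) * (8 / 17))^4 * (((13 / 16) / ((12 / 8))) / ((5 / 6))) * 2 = 154972076416015625 / 91535889140802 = 1693.02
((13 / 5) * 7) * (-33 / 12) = -50.05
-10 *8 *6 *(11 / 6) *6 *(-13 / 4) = 17160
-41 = -41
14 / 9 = 1.56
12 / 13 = 0.92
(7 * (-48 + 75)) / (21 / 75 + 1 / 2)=3150 / 13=242.31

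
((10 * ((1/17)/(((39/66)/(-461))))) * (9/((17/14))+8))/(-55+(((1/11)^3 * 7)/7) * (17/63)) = 1114072635060/8663450393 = 128.59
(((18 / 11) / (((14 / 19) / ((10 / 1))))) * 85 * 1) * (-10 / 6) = -242250 / 77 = -3146.10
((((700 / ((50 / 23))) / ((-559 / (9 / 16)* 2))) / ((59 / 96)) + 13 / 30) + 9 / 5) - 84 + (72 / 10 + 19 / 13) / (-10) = -205050529 / 2473575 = -82.90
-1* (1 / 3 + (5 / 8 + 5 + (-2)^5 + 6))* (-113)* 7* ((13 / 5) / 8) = -4946123 / 960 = -5152.21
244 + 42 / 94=11489 / 47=244.45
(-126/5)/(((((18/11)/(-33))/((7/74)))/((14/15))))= 41503/925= 44.87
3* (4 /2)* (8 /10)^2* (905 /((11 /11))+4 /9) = 260768 /75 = 3476.91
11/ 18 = 0.61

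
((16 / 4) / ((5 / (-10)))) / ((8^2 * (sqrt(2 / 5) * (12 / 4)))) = -sqrt(10) / 48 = -0.07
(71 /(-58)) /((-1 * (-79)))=-71 /4582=-0.02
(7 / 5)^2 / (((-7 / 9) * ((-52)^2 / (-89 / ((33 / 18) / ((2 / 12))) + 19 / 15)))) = 0.01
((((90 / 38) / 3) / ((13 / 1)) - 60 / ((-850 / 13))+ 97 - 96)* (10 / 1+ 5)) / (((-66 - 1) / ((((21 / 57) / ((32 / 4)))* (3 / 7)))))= -46728 / 5345327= -0.01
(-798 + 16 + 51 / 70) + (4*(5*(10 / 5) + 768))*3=598831 / 70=8554.73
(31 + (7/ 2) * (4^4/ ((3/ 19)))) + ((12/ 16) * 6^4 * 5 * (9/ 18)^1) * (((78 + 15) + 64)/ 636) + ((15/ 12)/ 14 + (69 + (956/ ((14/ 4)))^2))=5047423337/ 62328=80981.63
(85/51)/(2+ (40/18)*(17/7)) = 105/466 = 0.23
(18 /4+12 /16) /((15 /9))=63 /20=3.15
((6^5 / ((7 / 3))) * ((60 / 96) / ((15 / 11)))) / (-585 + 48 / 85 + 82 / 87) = -79067340 / 30204503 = -2.62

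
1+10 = 11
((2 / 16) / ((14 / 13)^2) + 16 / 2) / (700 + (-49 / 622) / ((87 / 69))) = 114658547 / 9898370832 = 0.01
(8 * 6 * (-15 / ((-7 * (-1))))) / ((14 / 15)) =-5400 / 49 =-110.20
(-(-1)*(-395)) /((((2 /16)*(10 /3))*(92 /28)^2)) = -87.81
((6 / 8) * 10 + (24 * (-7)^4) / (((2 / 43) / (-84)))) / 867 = -69379291 / 578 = -120033.38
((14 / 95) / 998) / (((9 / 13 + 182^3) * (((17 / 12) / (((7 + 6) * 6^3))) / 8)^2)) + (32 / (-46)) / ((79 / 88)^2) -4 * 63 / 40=-2206094488025913658289 / 308241829781770485910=-7.16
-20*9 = -180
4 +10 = 14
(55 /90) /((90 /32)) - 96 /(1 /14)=-544232 /405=-1343.78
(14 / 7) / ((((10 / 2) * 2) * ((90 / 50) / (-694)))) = -694 / 9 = -77.11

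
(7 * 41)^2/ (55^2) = 82369/ 3025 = 27.23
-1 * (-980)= 980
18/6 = 3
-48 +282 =234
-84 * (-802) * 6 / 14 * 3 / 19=86616 / 19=4558.74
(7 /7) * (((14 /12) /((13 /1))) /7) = 1 /78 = 0.01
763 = 763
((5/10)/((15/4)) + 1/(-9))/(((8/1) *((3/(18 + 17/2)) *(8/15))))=53/1152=0.05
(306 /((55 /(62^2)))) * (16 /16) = 1176264 /55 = 21386.62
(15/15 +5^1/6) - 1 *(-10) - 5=41/6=6.83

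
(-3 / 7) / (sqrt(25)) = -3 / 35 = -0.09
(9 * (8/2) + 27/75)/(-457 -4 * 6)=-909/12025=-0.08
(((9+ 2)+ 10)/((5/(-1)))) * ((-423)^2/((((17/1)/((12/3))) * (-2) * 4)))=3757509/170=22102.99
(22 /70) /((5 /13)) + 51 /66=6121 /3850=1.59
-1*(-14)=14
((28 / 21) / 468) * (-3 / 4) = -1 / 468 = -0.00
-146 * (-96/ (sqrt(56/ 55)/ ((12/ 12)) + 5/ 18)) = -69379200/ 16769 + 9082368 * sqrt(770)/ 16769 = 10891.90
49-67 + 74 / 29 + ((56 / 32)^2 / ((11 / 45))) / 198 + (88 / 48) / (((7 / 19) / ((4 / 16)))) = -33345047 / 2358048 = -14.14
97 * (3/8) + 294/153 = 15625/408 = 38.30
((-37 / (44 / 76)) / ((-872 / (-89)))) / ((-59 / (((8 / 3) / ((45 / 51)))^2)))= 144654904 / 143250525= 1.01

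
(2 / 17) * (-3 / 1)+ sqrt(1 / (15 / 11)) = -6 / 17+ sqrt(165) / 15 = 0.50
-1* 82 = -82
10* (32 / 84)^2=640 / 441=1.45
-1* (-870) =870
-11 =-11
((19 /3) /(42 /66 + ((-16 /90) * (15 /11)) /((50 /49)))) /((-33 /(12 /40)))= -95 /658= -0.14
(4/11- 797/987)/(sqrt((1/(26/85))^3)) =-125294 * sqrt(2210)/78441825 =-0.08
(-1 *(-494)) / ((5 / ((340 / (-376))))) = -4199 / 47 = -89.34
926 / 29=31.93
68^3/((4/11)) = 864688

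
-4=-4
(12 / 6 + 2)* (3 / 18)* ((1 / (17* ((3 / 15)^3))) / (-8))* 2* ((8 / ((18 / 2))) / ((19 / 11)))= -5500 / 8721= -0.63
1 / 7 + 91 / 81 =718 / 567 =1.27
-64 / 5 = -12.80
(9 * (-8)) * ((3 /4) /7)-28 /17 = -1114 /119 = -9.36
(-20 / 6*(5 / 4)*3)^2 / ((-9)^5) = -625 / 236196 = -0.00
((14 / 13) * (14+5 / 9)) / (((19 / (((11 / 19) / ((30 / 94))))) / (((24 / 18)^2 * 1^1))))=15170848 / 5701995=2.66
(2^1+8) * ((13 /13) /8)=5 /4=1.25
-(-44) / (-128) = -11 / 32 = -0.34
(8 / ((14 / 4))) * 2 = 32 / 7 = 4.57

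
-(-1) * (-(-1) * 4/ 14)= 2/ 7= 0.29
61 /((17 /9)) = 549 /17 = 32.29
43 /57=0.75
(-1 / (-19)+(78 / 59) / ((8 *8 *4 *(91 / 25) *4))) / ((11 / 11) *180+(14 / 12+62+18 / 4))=638643 / 2985124352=0.00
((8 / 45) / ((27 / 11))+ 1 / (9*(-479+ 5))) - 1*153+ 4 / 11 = -322165181 / 2111670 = -152.56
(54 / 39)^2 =324 / 169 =1.92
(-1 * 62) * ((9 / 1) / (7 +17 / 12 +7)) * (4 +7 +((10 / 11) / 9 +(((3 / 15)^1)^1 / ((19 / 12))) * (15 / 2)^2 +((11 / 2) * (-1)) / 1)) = -17781972 / 38665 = -459.90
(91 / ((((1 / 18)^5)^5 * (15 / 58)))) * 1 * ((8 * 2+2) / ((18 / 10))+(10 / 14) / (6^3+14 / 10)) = 92164350337604303007906354068352663552 / 1087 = 84787810798164032205985610000000000.00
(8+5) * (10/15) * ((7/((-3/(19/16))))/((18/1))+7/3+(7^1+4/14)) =744185/9072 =82.03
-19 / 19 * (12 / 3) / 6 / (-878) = 1 / 1317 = 0.00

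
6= 6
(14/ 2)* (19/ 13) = 133/ 13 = 10.23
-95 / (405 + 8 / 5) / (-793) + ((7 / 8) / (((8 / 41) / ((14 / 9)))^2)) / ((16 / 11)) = 538164232663 / 14075762688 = 38.23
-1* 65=-65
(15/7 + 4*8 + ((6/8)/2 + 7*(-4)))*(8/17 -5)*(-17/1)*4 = 4015/2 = 2007.50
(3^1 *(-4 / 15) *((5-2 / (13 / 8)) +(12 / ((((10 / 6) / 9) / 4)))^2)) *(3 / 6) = -43672466 / 1625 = -26875.36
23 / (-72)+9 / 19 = 211 / 1368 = 0.15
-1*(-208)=208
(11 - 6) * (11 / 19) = 55 / 19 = 2.89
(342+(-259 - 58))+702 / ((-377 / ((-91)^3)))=40693559 / 29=1403226.17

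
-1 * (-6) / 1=6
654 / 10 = 327 / 5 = 65.40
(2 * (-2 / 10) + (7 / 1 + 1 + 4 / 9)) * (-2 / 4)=-181 / 45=-4.02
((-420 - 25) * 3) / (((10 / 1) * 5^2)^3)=-267 / 3125000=-0.00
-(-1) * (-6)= -6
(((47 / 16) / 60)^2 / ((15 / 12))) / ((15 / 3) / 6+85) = 0.00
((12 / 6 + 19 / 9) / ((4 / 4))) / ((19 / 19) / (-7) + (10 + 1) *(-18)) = -259 / 12483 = -0.02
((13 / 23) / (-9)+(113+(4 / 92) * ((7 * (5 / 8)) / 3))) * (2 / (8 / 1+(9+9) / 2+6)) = 187129 / 19044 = 9.83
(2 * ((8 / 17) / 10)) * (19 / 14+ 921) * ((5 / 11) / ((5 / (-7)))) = -51652 / 935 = -55.24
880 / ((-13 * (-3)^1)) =880 / 39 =22.56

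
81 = 81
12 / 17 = 0.71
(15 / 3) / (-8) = -5 / 8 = -0.62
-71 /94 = -0.76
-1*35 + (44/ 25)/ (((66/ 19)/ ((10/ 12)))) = -1556/ 45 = -34.58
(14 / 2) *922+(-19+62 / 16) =51511 / 8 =6438.88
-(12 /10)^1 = -6 /5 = -1.20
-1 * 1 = -1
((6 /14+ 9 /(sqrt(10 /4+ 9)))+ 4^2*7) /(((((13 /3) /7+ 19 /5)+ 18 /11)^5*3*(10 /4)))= 1233278531533125*sqrt(46) /192453573803361550576+ 15406193719310625 /8367546687102676112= 0.00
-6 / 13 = -0.46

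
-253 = -253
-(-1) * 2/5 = 2/5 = 0.40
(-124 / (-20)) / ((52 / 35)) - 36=-1655 / 52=-31.83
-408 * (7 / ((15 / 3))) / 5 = -2856 / 25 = -114.24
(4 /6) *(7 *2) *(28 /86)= 3.04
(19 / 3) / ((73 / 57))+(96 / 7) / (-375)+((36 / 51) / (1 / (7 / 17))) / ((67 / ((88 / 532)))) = 4.91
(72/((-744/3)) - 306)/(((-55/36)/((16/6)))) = 182304/341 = 534.62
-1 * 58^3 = -195112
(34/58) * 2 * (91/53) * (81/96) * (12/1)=125307/6148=20.38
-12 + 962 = 950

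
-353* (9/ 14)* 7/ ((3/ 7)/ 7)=-51891/ 2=-25945.50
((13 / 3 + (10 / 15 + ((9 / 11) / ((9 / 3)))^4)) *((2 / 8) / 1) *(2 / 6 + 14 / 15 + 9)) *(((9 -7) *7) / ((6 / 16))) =28728112 / 59895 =479.64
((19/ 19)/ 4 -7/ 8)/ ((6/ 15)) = -25/ 16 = -1.56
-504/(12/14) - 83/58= -34187/58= -589.43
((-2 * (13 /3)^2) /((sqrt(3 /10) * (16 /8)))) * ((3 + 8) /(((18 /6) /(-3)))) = 1859 * sqrt(30) /27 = 377.12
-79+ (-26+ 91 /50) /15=-20153 /250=-80.61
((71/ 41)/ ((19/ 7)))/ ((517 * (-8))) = -497/ 3221944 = -0.00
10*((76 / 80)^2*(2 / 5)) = 361 / 100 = 3.61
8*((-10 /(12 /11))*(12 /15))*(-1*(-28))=-4928 /3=-1642.67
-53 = -53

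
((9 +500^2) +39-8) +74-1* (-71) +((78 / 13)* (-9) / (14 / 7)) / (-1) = 250212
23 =23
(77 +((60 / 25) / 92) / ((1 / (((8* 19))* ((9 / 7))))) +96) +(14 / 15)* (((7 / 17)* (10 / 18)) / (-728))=3421925657 / 19213740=178.10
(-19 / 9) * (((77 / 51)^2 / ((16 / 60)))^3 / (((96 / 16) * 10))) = -99000630542275 / 4504649677056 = -21.98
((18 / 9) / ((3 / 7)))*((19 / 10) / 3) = 133 / 45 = 2.96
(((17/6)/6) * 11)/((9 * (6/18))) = 187/108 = 1.73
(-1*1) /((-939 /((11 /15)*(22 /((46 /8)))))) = 968 /323955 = 0.00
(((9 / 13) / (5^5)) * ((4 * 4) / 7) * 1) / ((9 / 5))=16 / 56875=0.00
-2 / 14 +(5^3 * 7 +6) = 6166 / 7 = 880.86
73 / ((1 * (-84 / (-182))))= 949 / 6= 158.17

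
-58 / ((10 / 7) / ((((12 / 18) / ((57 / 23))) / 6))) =-4669 / 2565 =-1.82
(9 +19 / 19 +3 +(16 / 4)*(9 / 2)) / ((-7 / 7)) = -31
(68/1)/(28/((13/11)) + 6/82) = 36244/12667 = 2.86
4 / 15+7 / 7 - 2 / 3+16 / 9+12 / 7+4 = 2549 / 315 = 8.09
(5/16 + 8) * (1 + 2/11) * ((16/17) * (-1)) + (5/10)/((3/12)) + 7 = -46/187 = -0.25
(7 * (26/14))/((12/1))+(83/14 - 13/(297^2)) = 17318003/2469852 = 7.01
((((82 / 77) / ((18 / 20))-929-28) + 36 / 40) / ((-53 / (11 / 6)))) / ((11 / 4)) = 6617573 / 550935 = 12.01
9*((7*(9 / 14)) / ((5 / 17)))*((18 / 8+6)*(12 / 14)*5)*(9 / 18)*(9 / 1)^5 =8049736827 / 56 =143745300.48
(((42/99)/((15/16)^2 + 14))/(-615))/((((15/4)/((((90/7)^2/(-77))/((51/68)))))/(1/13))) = 32768/12037038013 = 0.00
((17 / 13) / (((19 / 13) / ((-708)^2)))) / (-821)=-8521488 / 15599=-546.28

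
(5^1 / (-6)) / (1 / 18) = -15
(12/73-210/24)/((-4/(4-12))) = -2507/146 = -17.17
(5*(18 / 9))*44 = 440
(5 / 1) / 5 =1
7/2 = 3.50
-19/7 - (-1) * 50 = 331/7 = 47.29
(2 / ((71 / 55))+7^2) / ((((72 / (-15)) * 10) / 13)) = -46657 / 3408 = -13.69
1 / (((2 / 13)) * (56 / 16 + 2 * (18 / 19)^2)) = 4693 / 3823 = 1.23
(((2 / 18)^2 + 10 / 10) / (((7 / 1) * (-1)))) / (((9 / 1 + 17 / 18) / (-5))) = 820 / 11277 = 0.07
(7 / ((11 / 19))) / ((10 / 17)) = 20.55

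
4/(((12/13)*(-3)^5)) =-13/729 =-0.02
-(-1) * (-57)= -57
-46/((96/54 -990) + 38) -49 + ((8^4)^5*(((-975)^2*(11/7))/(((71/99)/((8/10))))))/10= 408286043400192815317228756651/2125172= 192119058316311722212239.20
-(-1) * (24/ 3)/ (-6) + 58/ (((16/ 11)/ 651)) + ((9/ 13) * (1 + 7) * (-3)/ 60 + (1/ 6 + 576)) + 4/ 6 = 13797601/ 520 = 26533.85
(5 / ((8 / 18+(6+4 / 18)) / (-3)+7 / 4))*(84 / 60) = -252 / 17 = -14.82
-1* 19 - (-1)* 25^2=606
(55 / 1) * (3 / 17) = 9.71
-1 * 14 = -14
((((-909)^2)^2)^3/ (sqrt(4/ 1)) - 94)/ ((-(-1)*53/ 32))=5091978735285777063453920756332375888/ 53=96075070477090133272715490000000000.00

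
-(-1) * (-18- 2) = -20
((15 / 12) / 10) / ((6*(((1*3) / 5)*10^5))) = 1 / 2880000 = 0.00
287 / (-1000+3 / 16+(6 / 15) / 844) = -4844560 / 16876827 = -0.29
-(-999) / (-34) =-999 / 34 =-29.38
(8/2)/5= 4/5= 0.80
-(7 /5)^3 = -343 /125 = -2.74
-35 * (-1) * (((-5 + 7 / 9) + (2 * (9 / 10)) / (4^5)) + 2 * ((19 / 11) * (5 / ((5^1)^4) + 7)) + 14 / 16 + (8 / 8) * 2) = 800.24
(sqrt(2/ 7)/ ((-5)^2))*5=sqrt(14)/ 35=0.11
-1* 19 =-19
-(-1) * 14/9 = 1.56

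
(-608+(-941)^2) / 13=884873 / 13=68067.15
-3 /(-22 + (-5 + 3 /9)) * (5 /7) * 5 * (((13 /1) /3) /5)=0.35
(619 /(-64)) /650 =-619 /41600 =-0.01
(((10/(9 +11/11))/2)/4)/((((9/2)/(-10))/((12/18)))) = -5/27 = -0.19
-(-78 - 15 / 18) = 473 / 6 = 78.83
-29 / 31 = -0.94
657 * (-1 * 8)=-5256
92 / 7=13.14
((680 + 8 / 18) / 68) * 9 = 1531 / 17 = 90.06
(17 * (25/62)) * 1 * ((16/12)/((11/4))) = 3400/1023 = 3.32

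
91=91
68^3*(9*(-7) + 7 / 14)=-19652000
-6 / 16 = -3 / 8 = -0.38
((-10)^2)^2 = 10000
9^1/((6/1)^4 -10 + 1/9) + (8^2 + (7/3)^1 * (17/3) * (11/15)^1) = 73.70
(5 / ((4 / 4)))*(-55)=-275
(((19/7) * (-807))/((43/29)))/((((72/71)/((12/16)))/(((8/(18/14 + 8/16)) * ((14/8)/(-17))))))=73664843/146200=503.86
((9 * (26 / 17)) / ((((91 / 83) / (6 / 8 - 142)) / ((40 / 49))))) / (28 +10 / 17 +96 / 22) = -15475350 / 352261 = -43.93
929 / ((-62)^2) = 929 / 3844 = 0.24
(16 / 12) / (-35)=-4 / 105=-0.04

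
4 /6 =2 /3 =0.67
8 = 8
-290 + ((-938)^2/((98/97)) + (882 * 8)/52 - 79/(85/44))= 962091232/1105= 870670.80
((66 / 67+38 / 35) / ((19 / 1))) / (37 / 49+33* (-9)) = -8498 / 23098585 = -0.00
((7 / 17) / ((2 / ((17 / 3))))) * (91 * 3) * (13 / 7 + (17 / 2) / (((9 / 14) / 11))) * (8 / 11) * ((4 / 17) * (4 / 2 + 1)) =13511680 / 561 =24084.99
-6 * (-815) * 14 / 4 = 17115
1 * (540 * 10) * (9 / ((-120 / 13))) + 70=-5195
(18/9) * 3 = 6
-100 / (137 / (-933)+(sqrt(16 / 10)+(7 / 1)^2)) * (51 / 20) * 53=-269.66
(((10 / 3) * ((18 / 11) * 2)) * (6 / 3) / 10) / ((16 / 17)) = 51 / 22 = 2.32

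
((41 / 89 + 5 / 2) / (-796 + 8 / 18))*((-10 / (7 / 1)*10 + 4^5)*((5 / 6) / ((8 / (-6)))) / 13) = 0.18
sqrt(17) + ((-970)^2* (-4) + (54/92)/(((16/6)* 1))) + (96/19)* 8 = -26314807037/6992 + sqrt(17) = -3763555.24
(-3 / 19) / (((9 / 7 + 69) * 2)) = -7 / 6232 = -0.00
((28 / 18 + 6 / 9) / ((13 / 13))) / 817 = 20 / 7353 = 0.00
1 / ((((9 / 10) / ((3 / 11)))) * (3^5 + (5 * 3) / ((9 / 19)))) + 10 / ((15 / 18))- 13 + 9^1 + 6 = 63453 / 4532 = 14.00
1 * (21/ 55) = 0.38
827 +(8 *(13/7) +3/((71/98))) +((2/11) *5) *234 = 5788051/5467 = 1058.73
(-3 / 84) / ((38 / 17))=-17 / 1064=-0.02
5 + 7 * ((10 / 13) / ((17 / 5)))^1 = 1455 / 221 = 6.58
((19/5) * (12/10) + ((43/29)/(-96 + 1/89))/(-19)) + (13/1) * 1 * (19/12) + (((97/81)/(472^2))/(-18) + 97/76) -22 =168970613340663119/38224651549622400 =4.42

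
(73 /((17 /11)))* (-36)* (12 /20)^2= -612.17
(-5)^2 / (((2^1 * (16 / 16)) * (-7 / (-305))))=7625 / 14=544.64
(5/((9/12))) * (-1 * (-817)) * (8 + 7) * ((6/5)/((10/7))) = 68628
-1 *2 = -2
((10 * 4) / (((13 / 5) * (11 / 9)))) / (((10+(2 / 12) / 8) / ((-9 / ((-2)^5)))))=24300 / 68783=0.35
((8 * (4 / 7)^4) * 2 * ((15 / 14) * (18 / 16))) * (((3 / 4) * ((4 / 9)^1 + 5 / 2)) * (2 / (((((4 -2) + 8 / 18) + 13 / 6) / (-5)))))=-13737600 / 1394981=-9.85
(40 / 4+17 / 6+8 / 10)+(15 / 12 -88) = -4387 / 60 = -73.12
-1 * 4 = -4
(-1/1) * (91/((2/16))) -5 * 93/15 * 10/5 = -790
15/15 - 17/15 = -2/15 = -0.13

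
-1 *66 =-66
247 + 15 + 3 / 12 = 1049 / 4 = 262.25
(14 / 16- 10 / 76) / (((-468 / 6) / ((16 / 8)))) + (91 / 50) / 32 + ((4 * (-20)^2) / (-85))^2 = 121418396159 / 342638400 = 354.36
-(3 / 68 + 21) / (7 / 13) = -18603 / 476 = -39.08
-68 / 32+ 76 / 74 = -325 / 296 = -1.10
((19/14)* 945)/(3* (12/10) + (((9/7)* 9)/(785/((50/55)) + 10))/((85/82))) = 296247525/834524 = 354.99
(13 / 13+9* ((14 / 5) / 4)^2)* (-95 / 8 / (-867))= 10279 / 138720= 0.07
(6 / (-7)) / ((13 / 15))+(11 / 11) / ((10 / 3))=-627 / 910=-0.69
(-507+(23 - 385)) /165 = -5.27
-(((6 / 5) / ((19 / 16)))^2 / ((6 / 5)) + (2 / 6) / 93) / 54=-430349 / 27194130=-0.02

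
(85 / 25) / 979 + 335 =1639842 / 4895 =335.00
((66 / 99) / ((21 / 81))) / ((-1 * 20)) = -9 / 70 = -0.13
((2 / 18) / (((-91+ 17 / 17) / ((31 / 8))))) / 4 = -31 / 25920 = -0.00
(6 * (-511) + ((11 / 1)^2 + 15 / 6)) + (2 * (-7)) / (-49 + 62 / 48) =-6737653 / 2290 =-2942.21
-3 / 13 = -0.23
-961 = -961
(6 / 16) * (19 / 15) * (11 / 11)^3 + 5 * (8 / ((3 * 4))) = 457 / 120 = 3.81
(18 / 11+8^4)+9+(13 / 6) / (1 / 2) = 135662 / 33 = 4110.97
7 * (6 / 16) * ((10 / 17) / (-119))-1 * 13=-15043 / 1156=-13.01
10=10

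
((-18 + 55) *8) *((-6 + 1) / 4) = -370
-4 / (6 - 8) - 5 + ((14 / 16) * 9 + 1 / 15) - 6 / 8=503 / 120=4.19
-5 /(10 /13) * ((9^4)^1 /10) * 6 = -255879 /10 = -25587.90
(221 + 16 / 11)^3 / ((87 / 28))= 410260721444 / 115797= 3542930.49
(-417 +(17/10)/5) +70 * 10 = 14167/50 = 283.34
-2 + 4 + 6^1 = 8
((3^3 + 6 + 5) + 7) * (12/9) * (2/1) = 120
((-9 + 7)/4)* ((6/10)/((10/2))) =-3/50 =-0.06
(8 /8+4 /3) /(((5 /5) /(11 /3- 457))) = -9520 /9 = -1057.78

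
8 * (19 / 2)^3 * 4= 27436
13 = 13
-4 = -4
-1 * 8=-8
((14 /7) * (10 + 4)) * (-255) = -7140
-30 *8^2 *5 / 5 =-1920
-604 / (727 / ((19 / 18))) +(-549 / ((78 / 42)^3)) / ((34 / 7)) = -9053266031 / 488749014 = -18.52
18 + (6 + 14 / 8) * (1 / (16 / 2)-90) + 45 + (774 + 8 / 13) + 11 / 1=63267 / 416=152.08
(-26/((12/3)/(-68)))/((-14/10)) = -2210/7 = -315.71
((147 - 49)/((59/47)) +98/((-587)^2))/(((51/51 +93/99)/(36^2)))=1060573290777/20329571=52169.00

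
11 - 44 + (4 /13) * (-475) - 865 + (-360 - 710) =-27484 /13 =-2114.15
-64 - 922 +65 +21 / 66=-20255 / 22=-920.68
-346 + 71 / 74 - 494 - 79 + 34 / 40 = -917.19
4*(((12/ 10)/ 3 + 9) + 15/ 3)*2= 576/ 5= 115.20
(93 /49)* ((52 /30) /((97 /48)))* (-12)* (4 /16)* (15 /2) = -174096 /4753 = -36.63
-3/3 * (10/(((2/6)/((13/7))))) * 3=-1170/7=-167.14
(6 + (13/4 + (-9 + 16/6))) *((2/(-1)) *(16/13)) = -280/39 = -7.18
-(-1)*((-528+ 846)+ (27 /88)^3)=216727779 /681472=318.03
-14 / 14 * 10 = -10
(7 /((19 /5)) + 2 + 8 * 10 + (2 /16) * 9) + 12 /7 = 86.68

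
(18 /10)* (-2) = -18 /5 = -3.60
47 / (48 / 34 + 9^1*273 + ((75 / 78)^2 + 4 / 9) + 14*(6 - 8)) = 4861116 / 251514221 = 0.02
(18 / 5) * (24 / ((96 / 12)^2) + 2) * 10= 171 / 2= 85.50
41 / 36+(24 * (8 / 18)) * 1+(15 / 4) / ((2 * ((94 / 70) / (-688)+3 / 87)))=69.44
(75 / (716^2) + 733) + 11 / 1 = 744.00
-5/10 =-1/2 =-0.50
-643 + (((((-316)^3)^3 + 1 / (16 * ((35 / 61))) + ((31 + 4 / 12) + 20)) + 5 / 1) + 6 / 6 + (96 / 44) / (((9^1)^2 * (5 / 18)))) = -116122320568780667494663319 / 3696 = -31418376777267496616521.46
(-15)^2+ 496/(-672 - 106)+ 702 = 360355/389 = 926.36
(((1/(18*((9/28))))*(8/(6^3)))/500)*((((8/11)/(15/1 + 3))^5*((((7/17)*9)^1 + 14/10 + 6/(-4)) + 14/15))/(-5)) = -829696/662941107473101875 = -0.00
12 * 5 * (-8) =-480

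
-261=-261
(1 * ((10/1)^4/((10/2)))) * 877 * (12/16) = 1315500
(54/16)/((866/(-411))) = -11097/6928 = -1.60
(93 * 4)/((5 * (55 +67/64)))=23808/17935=1.33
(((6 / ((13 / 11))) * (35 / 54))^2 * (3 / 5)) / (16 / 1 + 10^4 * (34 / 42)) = 207515 / 259081056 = 0.00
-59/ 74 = -0.80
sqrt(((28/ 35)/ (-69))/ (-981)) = 2 * sqrt(37605)/ 112815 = 0.00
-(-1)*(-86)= -86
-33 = -33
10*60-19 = 581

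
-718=-718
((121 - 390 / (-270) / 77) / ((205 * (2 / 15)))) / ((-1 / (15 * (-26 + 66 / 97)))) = 514937240 / 306229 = 1681.54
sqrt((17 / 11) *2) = sqrt(374) / 11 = 1.76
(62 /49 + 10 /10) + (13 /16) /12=21949 /9408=2.33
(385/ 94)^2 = 16.78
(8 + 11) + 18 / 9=21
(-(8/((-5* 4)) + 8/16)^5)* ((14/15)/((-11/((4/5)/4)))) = 7/41250000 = 0.00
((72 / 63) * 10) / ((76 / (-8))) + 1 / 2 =-187 / 266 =-0.70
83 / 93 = 0.89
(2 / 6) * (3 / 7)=1 / 7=0.14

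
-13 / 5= -2.60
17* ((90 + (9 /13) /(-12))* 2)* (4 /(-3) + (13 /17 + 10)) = 57683 /2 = 28841.50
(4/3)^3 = 64/27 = 2.37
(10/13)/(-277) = -10/3601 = -0.00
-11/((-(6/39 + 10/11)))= 1573/152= 10.35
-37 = -37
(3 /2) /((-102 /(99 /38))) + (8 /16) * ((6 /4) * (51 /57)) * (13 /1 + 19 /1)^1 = 55389 /2584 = 21.44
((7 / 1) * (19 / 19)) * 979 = 6853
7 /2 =3.50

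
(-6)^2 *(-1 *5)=-180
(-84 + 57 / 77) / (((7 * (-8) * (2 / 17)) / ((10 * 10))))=2724675 / 2156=1263.76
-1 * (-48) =48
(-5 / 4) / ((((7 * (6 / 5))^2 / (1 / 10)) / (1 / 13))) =-25 / 183456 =-0.00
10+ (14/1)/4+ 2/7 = 13.79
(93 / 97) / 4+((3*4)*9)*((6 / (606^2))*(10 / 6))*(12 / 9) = 964213 / 3957988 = 0.24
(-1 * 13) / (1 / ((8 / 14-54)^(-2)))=-637 / 139876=-0.00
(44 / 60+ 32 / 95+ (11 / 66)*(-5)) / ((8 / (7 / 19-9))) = -369 / 1444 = -0.26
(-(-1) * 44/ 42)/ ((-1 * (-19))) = 0.06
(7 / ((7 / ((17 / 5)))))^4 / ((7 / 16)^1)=1336336 / 4375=305.45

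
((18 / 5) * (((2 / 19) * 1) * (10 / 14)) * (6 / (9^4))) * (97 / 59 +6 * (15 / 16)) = 3431 / 1906821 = 0.00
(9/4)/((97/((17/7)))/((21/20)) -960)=-459/188080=-0.00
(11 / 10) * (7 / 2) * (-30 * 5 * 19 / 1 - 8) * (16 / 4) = -220066 / 5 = -44013.20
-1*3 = -3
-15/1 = -15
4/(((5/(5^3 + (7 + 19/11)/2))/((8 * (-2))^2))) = 1457152/55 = 26493.67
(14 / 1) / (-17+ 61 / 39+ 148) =273 / 2585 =0.11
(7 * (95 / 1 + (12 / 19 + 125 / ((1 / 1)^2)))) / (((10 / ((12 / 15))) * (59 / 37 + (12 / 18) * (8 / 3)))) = 19543104 / 533425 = 36.64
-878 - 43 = -921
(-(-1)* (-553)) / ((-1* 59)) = 553 / 59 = 9.37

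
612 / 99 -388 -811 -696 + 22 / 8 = -82987 / 44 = -1886.07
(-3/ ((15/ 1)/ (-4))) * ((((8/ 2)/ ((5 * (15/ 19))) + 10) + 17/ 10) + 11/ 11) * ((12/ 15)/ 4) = 4114/ 1875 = 2.19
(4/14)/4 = 1/14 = 0.07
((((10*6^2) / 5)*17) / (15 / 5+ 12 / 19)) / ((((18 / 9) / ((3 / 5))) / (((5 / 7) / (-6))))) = -1938 / 161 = -12.04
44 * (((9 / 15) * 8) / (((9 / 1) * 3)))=352 / 45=7.82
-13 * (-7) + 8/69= 6287/69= 91.12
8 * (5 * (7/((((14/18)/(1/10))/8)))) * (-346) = -99648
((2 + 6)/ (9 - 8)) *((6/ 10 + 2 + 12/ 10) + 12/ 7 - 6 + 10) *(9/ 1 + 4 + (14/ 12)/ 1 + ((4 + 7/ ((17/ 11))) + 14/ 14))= 1073148/ 595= 1803.61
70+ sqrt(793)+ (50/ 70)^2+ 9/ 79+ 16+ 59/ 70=115.63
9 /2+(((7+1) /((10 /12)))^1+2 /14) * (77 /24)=4291 /120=35.76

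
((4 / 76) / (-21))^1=-0.00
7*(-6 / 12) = -7 / 2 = -3.50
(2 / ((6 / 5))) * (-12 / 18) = -1.11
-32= -32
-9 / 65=-0.14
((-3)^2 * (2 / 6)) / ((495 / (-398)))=-398 / 165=-2.41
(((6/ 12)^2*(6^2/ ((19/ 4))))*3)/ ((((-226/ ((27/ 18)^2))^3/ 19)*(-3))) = 6561/ 184690816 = 0.00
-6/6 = -1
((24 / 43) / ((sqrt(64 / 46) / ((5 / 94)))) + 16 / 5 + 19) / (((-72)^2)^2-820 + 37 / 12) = 90 * sqrt(46) / 651724943849 + 1332 / 1612382345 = 0.00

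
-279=-279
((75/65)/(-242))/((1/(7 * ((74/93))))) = -1295/48763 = -0.03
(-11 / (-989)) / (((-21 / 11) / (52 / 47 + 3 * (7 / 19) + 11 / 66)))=-0.01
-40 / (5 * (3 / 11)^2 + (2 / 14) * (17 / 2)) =-67760 / 2687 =-25.22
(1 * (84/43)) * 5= 420/43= 9.77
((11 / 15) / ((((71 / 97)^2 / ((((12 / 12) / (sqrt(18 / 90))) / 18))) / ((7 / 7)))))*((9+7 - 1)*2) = 103499*sqrt(5) / 45369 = 5.10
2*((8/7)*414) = 6624/7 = 946.29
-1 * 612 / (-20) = 153 / 5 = 30.60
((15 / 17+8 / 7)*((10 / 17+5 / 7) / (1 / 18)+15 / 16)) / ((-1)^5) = -11188425 / 226576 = -49.38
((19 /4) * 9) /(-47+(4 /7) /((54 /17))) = -32319 /35396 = -0.91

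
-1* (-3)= 3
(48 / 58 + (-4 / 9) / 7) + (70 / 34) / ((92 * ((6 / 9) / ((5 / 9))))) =4473263 / 5714856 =0.78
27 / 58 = 0.47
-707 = -707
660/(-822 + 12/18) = -45/56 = -0.80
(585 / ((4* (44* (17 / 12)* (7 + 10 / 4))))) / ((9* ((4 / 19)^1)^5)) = 25412595 / 382976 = 66.36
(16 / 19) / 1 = 16 / 19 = 0.84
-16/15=-1.07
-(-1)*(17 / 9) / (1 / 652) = 11084 / 9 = 1231.56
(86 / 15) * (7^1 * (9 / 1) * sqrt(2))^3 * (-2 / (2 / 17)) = -243712476 * sqrt(2) / 5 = -68932297.78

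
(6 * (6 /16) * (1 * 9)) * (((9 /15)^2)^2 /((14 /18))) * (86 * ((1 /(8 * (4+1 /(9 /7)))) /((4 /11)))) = 5845851 /280000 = 20.88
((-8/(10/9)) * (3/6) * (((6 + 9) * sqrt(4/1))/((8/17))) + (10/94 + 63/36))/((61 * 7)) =-42797/80276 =-0.53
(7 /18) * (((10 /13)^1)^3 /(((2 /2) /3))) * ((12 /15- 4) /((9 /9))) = -11200 /6591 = -1.70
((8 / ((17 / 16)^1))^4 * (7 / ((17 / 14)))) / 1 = 18527.69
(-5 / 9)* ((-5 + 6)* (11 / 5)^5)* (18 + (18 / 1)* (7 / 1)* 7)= -644204 / 25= -25768.16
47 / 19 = 2.47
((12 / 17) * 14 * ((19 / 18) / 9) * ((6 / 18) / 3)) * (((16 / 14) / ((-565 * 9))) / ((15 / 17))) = -608 / 18534825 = -0.00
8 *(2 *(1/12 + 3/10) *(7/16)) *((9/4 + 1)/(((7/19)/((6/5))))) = 28.40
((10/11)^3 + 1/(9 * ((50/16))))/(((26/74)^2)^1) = 322602112/50611275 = 6.37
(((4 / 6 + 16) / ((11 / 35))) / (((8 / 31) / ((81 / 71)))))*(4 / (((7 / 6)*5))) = 125550 / 781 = 160.76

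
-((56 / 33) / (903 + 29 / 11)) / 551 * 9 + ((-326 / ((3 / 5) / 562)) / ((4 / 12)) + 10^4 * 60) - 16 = -316076.00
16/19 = 0.84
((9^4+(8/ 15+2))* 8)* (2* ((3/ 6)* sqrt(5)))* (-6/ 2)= -787624* sqrt(5)/ 5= -352236.16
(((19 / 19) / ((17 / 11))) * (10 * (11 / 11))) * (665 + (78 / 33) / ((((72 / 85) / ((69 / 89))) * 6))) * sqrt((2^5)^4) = 60031916800 / 13617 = 4408600.78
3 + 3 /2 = 9 /2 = 4.50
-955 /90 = -10.61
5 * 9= 45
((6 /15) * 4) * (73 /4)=146 /5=29.20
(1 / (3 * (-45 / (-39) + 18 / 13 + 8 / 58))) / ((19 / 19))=377 / 3027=0.12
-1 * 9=-9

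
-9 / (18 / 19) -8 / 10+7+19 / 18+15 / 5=34 / 45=0.76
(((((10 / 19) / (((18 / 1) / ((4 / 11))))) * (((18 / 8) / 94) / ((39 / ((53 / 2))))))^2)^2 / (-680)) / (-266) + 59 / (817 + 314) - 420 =-2429343114761178773571850000409639 / 5784868784584193634655886905344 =-419.95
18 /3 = 6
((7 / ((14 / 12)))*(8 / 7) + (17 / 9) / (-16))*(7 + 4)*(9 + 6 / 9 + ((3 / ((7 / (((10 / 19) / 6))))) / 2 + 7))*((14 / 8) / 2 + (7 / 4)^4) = 124367093125 / 9805824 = 12682.98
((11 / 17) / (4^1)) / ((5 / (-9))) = -99 / 340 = -0.29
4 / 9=0.44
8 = 8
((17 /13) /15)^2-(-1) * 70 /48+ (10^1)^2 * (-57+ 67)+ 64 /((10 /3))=1020.67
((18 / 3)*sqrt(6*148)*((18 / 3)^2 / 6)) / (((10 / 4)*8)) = 18*sqrt(222) / 5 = 53.64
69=69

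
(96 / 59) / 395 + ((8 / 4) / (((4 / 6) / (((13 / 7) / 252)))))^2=37129969 / 8057563920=0.00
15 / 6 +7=19 / 2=9.50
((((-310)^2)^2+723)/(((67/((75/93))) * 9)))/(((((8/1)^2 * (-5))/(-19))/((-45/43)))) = -4386725093425/5715904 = -767459.55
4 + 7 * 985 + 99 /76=6900.30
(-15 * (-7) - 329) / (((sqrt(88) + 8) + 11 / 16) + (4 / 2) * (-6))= -16384 * sqrt(22) / 2817 - 27136 / 2817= -36.91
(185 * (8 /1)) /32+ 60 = 425 /4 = 106.25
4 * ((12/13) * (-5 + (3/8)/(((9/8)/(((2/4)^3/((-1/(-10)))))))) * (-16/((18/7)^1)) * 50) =616000/117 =5264.96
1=1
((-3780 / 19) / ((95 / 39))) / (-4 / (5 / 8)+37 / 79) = 3882060 / 281941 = 13.77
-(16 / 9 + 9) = -97 / 9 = -10.78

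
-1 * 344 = -344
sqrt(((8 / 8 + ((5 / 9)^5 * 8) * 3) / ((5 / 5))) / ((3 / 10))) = sqrt(446830) / 243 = 2.75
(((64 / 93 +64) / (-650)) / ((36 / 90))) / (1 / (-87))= 43616 / 2015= 21.65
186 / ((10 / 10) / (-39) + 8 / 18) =21762 / 49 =444.12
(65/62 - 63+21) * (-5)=12695/62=204.76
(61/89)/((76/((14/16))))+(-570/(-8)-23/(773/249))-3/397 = 1060149039011/16605944672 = 63.84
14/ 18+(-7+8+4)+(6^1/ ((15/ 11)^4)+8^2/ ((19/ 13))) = 16448858/ 320625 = 51.30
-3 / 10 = -0.30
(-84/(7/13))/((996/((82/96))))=-533/3984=-0.13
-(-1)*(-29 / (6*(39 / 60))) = -290 / 39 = -7.44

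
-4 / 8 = -1 / 2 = -0.50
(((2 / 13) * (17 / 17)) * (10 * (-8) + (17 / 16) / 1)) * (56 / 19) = -8841 / 247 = -35.79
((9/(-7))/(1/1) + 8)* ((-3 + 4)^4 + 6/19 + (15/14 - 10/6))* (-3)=-14.51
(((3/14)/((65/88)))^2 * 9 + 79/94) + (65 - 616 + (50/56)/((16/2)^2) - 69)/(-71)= 1826936156127/176855660800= 10.33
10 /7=1.43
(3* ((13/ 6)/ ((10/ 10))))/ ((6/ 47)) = 611/ 12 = 50.92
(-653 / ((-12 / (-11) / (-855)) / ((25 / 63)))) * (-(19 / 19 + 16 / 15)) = -105769675 / 252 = -419720.93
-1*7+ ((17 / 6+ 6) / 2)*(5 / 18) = -1247 / 216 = -5.77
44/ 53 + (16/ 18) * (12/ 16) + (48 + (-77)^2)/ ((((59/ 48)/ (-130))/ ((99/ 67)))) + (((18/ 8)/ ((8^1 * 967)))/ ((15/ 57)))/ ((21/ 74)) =-317917158227392877/ 340359941040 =-934061.62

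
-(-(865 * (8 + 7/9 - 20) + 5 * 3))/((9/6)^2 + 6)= -31720/27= -1174.81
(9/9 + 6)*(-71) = -497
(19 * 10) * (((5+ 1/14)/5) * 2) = 2698/7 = 385.43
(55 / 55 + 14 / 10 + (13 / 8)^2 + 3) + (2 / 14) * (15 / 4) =8.58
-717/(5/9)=-6453/5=-1290.60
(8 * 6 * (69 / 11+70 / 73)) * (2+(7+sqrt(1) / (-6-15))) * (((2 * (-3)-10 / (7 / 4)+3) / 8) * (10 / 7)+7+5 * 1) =8938970608 / 275429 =32454.72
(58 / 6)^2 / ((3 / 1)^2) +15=2056 / 81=25.38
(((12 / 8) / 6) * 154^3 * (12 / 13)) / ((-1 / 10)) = -109567920 / 13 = -8428301.54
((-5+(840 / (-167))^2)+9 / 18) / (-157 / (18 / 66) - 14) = -3480597 / 98671282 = -0.04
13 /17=0.76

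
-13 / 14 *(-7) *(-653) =-8489 / 2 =-4244.50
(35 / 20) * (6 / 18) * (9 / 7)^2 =27 / 28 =0.96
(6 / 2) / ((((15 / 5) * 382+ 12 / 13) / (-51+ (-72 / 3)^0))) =-65 / 497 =-0.13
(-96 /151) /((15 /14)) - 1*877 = -662583 /755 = -877.59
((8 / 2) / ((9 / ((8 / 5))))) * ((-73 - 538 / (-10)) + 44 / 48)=-8776 / 675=-13.00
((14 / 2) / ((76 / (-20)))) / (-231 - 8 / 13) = 455 / 57209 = 0.01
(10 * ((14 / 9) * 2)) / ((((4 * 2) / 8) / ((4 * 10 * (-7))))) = -78400 / 9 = -8711.11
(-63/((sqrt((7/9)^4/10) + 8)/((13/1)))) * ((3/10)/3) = -42987672/4196639 + 3250611 * sqrt(10)/41966390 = -10.00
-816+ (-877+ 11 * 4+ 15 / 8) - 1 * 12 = -13273 / 8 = -1659.12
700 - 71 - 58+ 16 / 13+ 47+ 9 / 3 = 8089 / 13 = 622.23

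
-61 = -61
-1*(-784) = 784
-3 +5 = 2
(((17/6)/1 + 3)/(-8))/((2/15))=-175/32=-5.47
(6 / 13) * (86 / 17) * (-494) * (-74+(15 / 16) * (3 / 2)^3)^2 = -201497908539 / 34816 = -5787508.86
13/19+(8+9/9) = 184/19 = 9.68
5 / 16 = 0.31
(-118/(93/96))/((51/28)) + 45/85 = -104891/1581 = -66.34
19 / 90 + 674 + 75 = 67429 / 90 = 749.21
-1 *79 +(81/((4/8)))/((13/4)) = -379/13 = -29.15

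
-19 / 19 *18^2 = -324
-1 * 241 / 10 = -241 / 10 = -24.10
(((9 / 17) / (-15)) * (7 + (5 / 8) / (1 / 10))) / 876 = -53 / 99280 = -0.00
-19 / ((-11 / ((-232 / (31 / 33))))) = -13224 / 31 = -426.58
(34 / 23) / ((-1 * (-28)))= 17 / 322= 0.05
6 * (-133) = -798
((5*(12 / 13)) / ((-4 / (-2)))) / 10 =3 / 13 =0.23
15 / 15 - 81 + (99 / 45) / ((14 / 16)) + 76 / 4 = -2047 / 35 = -58.49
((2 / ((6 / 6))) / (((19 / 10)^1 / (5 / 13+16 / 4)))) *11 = 660 / 13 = 50.77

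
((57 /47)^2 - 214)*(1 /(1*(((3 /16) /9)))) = -22534896 /2209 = -10201.40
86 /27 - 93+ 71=-508 /27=-18.81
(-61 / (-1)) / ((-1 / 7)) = -427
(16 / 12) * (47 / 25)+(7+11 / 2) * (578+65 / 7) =7710757 / 1050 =7343.58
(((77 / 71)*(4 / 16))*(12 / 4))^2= 53361 / 80656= 0.66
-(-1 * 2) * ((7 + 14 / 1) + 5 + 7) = 66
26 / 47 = 0.55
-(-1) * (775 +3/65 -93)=44333/65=682.05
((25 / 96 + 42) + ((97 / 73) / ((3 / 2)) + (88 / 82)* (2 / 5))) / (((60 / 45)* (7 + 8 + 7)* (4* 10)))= 62602349 / 1685657600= 0.04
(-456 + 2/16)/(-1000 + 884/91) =25529/55456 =0.46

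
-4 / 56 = -1 / 14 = -0.07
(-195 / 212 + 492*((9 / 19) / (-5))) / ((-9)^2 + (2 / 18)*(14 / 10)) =-8615349 / 14710256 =-0.59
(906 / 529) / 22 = 453 / 5819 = 0.08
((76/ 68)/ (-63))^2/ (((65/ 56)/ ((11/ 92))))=7942/ 244975185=0.00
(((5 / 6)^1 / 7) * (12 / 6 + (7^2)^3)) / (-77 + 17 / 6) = -117651 / 623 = -188.85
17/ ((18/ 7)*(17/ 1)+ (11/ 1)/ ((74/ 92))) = 4403/ 14864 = 0.30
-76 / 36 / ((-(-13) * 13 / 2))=-38 / 1521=-0.02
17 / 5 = 3.40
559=559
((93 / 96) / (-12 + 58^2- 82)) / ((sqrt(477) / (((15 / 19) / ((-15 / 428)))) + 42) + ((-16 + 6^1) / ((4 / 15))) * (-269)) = 63023 * sqrt(53) / 163900408703312880 + 798922669 / 27316734783885480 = 0.00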